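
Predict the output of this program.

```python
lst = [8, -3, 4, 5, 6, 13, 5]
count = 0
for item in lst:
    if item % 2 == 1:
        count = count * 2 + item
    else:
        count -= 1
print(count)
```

-1

item=8: not odd, count = 0-1 = -1
item=-3: odd, count = (-1)*2+(-3) = -5
item=4: not odd, count = (-5)-1 = -6
item=5: odd, count = (-6)*2+5 = -7
item=6: not odd, count = (-7)-1 = -8
item=13: odd, count = (-8)*2+13 = -3
item=5: odd, count = (-3)*2+5 = -1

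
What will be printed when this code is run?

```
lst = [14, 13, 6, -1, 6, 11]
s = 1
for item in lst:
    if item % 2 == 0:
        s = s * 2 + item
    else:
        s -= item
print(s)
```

21

item=14: even, s = 1*2+14 = 16
item=13: not even, s = 16-13 = 3
item=6: even, s = 3*2+6 = 12
item=-1: not even, s = 12-(-1) = 13
item=6: even, s = 13*2+6 = 32
item=11: not even, s = 32-11 = 21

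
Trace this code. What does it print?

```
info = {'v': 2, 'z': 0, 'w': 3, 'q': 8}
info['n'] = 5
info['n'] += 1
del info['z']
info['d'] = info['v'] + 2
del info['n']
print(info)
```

{'v': 2, 'w': 3, 'q': 8, 'd': 4}

info['n'] = 5 → {'v': 2, 'z': 0, 'w': 3, 'q': 8, 'n': 5}
info['n'] = 5+1 = 6 → {'v': 2, 'z': 0, 'w': 3, 'q': 8, 'n': 6}
del 'z' → {'v': 2, 'w': 3, 'q': 8, 'n': 6}
info['d'] = info['v']+2 = 4 → {'v': 2, 'w': 3, 'q': 8, 'n': 6, 'd': 4}
del 'n' → {'v': 2, 'w': 3, 'q': 8, 'd': 4}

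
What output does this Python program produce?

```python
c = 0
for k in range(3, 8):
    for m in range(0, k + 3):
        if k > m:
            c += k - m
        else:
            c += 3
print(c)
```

125

k=3,m=0: 3>0, c = 0+3 = 3
k=3,m=1: 3>1, c = 3+2 = 5
k=3,m=2: 3>2, c = 5+1 = 6
k=3,m=3: not 3>3, c = 6+3 = 9
k=3,m=4: not 3>4, c = 9+3 = 12
k=3,m=5: not 3>5, c = 12+3 = 15
k=4,m=0: 4>0, c = 15+4 = 19
k=4,m=1: 4>1, c = 19+3 = 22
k=4,m=2: 4>2, c = 22+2 = 24
k=4,m=3: 4>3, c = 24+1 = 25
k=4,m=4: not 4>4, c = 25+3 = 28
k=4,m=5: not 4>5, c = 28+3 = 31
k=4,m=6: not 4>6, c = 31+3 = 34
k=5,m=0: 5>0, c = 34+5 = 39
k=5,m=1: 5>1, c = 39+4 = 43
k=5,m=2: 5>2, c = 43+3 = 46
k=5,m=3: 5>3, c = 46+2 = 48
k=5,m=4: 5>4, c = 48+1 = 49
k=5,m=5: not 5>5, c = 49+3 = 52
k=5,m=6: not 5>6, c = 52+3 = 55
k=5,m=7: not 5>7, c = 55+3 = 58
k=6,m=0: 6>0, c = 58+6 = 64
k=6,m=1: 6>1, c = 64+5 = 69
k=6,m=2: 6>2, c = 69+4 = 73
k=6,m=3: 6>3, c = 73+3 = 76
k=6,m=4: 6>4, c = 76+2 = 78
k=6,m=5: 6>5, c = 78+1 = 79
k=6,m=6: not 6>6, c = 79+3 = 82
k=6,m=7: not 6>7, c = 82+3 = 85
k=6,m=8: not 6>8, c = 85+3 = 88
k=7,m=0: 7>0, c = 88+7 = 95
k=7,m=1: 7>1, c = 95+6 = 101
k=7,m=2: 7>2, c = 101+5 = 106
k=7,m=3: 7>3, c = 106+4 = 110
k=7,m=4: 7>4, c = 110+3 = 113
k=7,m=5: 7>5, c = 113+2 = 115
k=7,m=6: 7>6, c = 115+1 = 116
k=7,m=7: not 7>7, c = 116+3 = 119
k=7,m=8: not 7>8, c = 119+3 = 122
k=7,m=9: not 7>9, c = 122+3 = 125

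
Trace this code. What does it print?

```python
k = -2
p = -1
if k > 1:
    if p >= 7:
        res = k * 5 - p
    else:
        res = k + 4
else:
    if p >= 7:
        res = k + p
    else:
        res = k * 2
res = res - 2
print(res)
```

-6

k=-2, p=-1
k > 1 is False; p >= 7 is False
→ res = k * 2 = -4
res = (-4)-2 = -6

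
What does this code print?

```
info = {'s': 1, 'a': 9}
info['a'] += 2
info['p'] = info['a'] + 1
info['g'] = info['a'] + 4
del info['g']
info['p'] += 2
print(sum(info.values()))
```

26

info['a'] = 9+2 = 11 → {'s': 1, 'a': 11}
info['p'] = info['a']+1 = 12 → {'s': 1, 'a': 11, 'p': 12}
info['g'] = info['a']+4 = 15 → {'s': 1, 'a': 11, 'p': 12, 'g': 15}
del 'g' → {'s': 1, 'a': 11, 'p': 12}
info['p'] = 12+2 = 14 → {'s': 1, 'a': 11, 'p': 14}
sum of values = 26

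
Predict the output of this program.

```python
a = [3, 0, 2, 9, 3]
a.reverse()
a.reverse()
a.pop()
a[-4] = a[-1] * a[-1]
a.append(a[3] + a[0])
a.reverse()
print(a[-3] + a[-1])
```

83

reverse → [3, 9, 2, 0, 3]
reverse → [3, 0, 2, 9, 3]
pop() removes 3 → [3, 0, 2, 9]
a[-4] = a[-1]*a[-1] = 9*9 = 81 → [81, 0, 2, 9]
append a[3]+a[0] = 9+81 = 90 → [81, 0, 2, 9, 90]
reverse → [90, 9, 2, 0, 81]
a[-3]+a[-1] = 2+81 = 83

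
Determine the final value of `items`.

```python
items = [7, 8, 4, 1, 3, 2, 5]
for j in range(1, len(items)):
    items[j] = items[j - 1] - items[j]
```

[7, -1, -5, -6, -9, -11, -16]

j=1: items[1] = 7-8 = -1 → [7, -1, 4, 1, 3, 2, 5]
j=2: items[2] = (-1)-4 = -5 → [7, -1, -5, 1, 3, 2, 5]
j=3: items[3] = (-5)-1 = -6 → [7, -1, -5, -6, 3, 2, 5]
j=4: items[4] = (-6)-3 = -9 → [7, -1, -5, -6, -9, 2, 5]
j=5: items[5] = (-9)-2 = -11 → [7, -1, -5, -6, -9, -11, 5]
j=6: items[6] = (-11)-5 = -16 → [7, -1, -5, -6, -9, -11, -16]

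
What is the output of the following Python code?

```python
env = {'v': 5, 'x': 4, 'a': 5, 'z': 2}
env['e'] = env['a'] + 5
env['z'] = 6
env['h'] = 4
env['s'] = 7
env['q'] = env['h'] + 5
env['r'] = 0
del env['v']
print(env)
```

{'x': 4, 'a': 5, 'z': 6, 'e': 10, 'h': 4, 's': 7, 'q': 9, 'r': 0}

env['e'] = env['a']+5 = 10 → {'v': 5, 'x': 4, 'a': 5, 'z': 2, 'e': 10}
env['z'] = 6 → {'v': 5, 'x': 4, 'a': 5, 'z': 6, 'e': 10}
env['h'] = 4 → {'v': 5, 'x': 4, 'a': 5, 'z': 6, 'e': 10, 'h': 4}
env['s'] = 7 → {'v': 5, 'x': 4, 'a': 5, 'z': 6, 'e': 10, 'h': 4, 's': 7}
env['q'] = env['h']+5 = 9 → {'v': 5, 'x': 4, 'a': 5, 'z': 6, 'e': 10, 'h': 4, 's': 7, 'q': 9}
env['r'] = 0 → {'v': 5, 'x': 4, 'a': 5, 'z': 6, 'e': 10, 'h': 4, 's': 7, 'q': 9, 'r': 0}
del 'v' → {'x': 4, 'a': 5, 'z': 6, 'e': 10, 'h': 4, 's': 7, 'q': 9, 'r': 0}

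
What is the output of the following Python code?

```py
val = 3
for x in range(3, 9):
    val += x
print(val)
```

36

x=3: val = 3+3 = 6
x=4: val = 6+4 = 10
x=5: val = 10+5 = 15
x=6: val = 15+6 = 21
x=7: val = 21+7 = 28
x=8: val = 28+8 = 36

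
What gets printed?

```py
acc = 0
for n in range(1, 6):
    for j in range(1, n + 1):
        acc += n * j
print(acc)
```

140

n=1,j=1: acc = 0+1 = 1
n=2,j=1: acc = 1+2 = 3
n=2,j=2: acc = 3+4 = 7
n=3,j=1: acc = 7+3 = 10
n=3,j=2: acc = 10+6 = 16
n=3,j=3: acc = 16+9 = 25
n=4,j=1: acc = 25+4 = 29
n=4,j=2: acc = 29+8 = 37
n=4,j=3: acc = 37+12 = 49
n=4,j=4: acc = 49+16 = 65
n=5,j=1: acc = 65+5 = 70
n=5,j=2: acc = 70+10 = 80
n=5,j=3: acc = 80+15 = 95
n=5,j=4: acc = 95+20 = 115
n=5,j=5: acc = 115+25 = 140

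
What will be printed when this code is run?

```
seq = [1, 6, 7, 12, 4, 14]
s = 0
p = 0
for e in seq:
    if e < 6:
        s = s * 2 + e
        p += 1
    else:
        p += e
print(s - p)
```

-35

e=1: <6, s = 0*2+1 = 1; p=1
e=6: not <6; p=7
e=7: not <6; p=14
e=12: not <6; p=26
e=4: <6, s = 1*2+4 = 6; p=27
e=14: not <6; p=41
s-p = 6-41 = -35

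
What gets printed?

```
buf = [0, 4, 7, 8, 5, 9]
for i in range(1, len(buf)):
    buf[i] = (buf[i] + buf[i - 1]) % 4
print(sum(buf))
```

i=1: buf[1] = (4+0)%4 = 0 → [0, 0, 7, 8, 5, 9]
i=2: buf[2] = (7+0)%4 = 3 → [0, 0, 3, 8, 5, 9]
i=3: buf[3] = (8+3)%4 = 3 → [0, 0, 3, 3, 5, 9]
i=4: buf[4] = (5+3)%4 = 0 → [0, 0, 3, 3, 0, 9]
i=5: buf[5] = (9+0)%4 = 1 → [0, 0, 3, 3, 0, 1]
sum = 7

7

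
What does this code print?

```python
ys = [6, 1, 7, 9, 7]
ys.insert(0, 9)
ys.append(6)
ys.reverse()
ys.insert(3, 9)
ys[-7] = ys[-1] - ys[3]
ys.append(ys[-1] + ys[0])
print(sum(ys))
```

insert 9 at 0 → [9, 6, 1, 7, 9, 7]
append 6 → [9, 6, 1, 7, 9, 7, 6]
reverse → [6, 7, 9, 7, 1, 6, 9]
insert 9 at 3 → [6, 7, 9, 9, 7, 1, 6, 9]
ys[-7] = ys[-1]-ys[3] = 9-9 = 0 → [6, 0, 9, 9, 7, 1, 6, 9]
append ys[-1]+ys[0] = 9+6 = 15 → [6, 0, 9, 9, 7, 1, 6, 9, 15]
sum = 62

62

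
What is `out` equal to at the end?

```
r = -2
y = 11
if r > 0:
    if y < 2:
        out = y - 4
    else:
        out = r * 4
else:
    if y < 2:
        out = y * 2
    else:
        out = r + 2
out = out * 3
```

0

r=-2, y=11
r > 0 is False; y < 2 is False
→ out = r + 2 = 0
out = 0*3 = 0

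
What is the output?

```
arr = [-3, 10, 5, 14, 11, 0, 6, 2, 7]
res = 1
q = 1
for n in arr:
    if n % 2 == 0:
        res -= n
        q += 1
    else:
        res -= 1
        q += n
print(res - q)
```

-61

n=-3: not even, res = 1-1 = 0; q=-2
n=10: even, res = 0-10 = -10; q=-1
n=5: not even, res = (-10)-1 = -11; q=4
n=14: even, res = (-11)-14 = -25; q=5
n=11: not even, res = (-25)-1 = -26; q=16
n=0: even, res = (-26)-0 = -26; q=17
n=6: even, res = (-26)-6 = -32; q=18
n=2: even, res = (-32)-2 = -34; q=19
n=7: not even, res = (-34)-1 = -35; q=26
res-q = (-35)-26 = -61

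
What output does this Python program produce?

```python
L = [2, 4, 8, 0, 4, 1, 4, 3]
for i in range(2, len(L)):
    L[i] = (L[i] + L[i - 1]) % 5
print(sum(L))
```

18

i=2: L[2] = (8+4)%5 = 2 → [2, 4, 2, 0, 4, 1, 4, 3]
i=3: L[3] = (0+2)%5 = 2 → [2, 4, 2, 2, 4, 1, 4, 3]
i=4: L[4] = (4+2)%5 = 1 → [2, 4, 2, 2, 1, 1, 4, 3]
i=5: L[5] = (1+1)%5 = 2 → [2, 4, 2, 2, 1, 2, 4, 3]
i=6: L[6] = (4+2)%5 = 1 → [2, 4, 2, 2, 1, 2, 1, 3]
i=7: L[7] = (3+1)%5 = 4 → [2, 4, 2, 2, 1, 2, 1, 4]
sum = 18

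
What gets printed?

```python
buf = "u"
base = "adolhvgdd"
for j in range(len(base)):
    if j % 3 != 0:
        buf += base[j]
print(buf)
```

udohvdd

j=0: skip
j=1: add 'd' → 'ud'
j=2: add 'o' → 'udo'
j=3: skip
j=4: add 'h' → 'udoh'
j=5: add 'v' → 'udohv'
j=6: skip
j=7: add 'd' → 'udohvd'
j=8: add 'd' → 'udohvdd'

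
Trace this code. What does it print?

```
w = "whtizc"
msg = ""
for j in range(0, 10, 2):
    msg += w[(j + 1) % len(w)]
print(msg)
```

j=0: add w[1]='h' → 'h'
j=2: add w[3]='i' → 'hi'
j=4: add w[5]='c' → 'hic'
j=6: add w[1]='h' → 'hich'
j=8: add w[3]='i' → 'hichi'

hichi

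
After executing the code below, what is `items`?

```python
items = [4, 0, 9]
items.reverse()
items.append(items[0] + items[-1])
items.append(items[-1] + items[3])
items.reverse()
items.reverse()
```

[9, 0, 4, 13, 26]

reverse → [9, 0, 4]
append items[0]+items[-1] = 9+4 = 13 → [9, 0, 4, 13]
append items[-1]+items[3] = 13+13 = 26 → [9, 0, 4, 13, 26]
reverse → [26, 13, 4, 0, 9]
reverse → [9, 0, 4, 13, 26]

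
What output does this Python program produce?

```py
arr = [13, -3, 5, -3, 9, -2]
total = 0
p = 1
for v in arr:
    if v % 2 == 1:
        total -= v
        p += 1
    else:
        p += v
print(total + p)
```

-17

v=13: odd, total = 0-13 = -13; p=2
v=-3: odd, total = (-13)-(-3) = -10; p=3
v=5: odd, total = (-10)-5 = -15; p=4
v=-3: odd, total = (-15)-(-3) = -12; p=5
v=9: odd, total = (-12)-9 = -21; p=6
v=-2: not odd; p=4
total+p = (-21)+4 = -17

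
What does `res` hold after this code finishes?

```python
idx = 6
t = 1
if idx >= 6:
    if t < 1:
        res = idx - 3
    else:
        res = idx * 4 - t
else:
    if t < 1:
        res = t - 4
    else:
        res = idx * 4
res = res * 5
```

115

idx=6, t=1
idx >= 6 is True; t < 1 is False
→ res = idx * 4 - t = 23
res = 23*5 = 115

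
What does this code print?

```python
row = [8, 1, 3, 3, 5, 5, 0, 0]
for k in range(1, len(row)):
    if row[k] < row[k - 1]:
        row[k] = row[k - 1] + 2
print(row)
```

[8, 10, 12, 14, 16, 18, 20, 22]

k=1: 1<8, row[1] = 8+2 = 10 → [8, 10, 3, 3, 5, 5, 0, 0]
k=2: 3<10, row[2] = 10+2 = 12 → [8, 10, 12, 3, 5, 5, 0, 0]
k=3: 3<12, row[3] = 12+2 = 14 → [8, 10, 12, 14, 5, 5, 0, 0]
k=4: 5<14, row[4] = 14+2 = 16 → [8, 10, 12, 14, 16, 5, 0, 0]
k=5: 5<16, row[5] = 16+2 = 18 → [8, 10, 12, 14, 16, 18, 0, 0]
k=6: 0<18, row[6] = 18+2 = 20 → [8, 10, 12, 14, 16, 18, 20, 0]
k=7: 0<20, row[7] = 20+2 = 22 → [8, 10, 12, 14, 16, 18, 20, 22]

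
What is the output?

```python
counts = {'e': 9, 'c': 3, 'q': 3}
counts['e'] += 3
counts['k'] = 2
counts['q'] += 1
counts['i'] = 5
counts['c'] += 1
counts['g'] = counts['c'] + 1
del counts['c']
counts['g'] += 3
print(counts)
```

counts['e'] = 9+3 = 12 → {'e': 12, 'c': 3, 'q': 3}
counts['k'] = 2 → {'e': 12, 'c': 3, 'q': 3, 'k': 2}
counts['q'] = 3+1 = 4 → {'e': 12, 'c': 3, 'q': 4, 'k': 2}
counts['i'] = 5 → {'e': 12, 'c': 3, 'q': 4, 'k': 2, 'i': 5}
counts['c'] = 3+1 = 4 → {'e': 12, 'c': 4, 'q': 4, 'k': 2, 'i': 5}
counts['g'] = counts['c']+1 = 5 → {'e': 12, 'c': 4, 'q': 4, 'k': 2, 'i': 5, 'g': 5}
del 'c' → {'e': 12, 'q': 4, 'k': 2, 'i': 5, 'g': 5}
counts['g'] = 5+3 = 8 → {'e': 12, 'q': 4, 'k': 2, 'i': 5, 'g': 8}

{'e': 12, 'q': 4, 'k': 2, 'i': 5, 'g': 8}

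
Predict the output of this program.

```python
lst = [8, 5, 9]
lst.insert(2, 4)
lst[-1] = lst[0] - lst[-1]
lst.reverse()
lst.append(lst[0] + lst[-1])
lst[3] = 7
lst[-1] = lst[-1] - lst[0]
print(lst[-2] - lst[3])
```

insert 4 at 2 → [8, 5, 4, 9]
lst[-1] = lst[0]-lst[-1] = 8-9 = -1 → [8, 5, 4, -1]
reverse → [-1, 4, 5, 8]
append lst[0]+lst[-1] = (-1)+8 = 7 → [-1, 4, 5, 8, 7]
lst[3] = 7 → [-1, 4, 5, 7, 7]
lst[-1] = lst[-1]-lst[0] = 7-(-1) = 8 → [-1, 4, 5, 7, 8]
lst[-2]-lst[3] = 7-7 = 0

0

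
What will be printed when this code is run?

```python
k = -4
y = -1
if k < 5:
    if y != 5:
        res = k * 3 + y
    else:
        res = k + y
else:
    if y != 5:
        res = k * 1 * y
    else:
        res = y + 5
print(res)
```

k=-4, y=-1
k < 5 is True; y != 5 is True
→ res = k * 3 + y = -13

-13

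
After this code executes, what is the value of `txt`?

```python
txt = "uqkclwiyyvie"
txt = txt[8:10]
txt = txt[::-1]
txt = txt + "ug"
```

'vyug'

slice [8:10] → 'yv'
reverse → 'vy'
+ 'ug' → 'vyug'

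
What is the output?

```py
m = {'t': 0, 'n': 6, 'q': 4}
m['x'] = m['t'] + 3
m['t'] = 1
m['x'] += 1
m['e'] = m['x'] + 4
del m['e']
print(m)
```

{'t': 1, 'n': 6, 'q': 4, 'x': 4}

m['x'] = m['t']+3 = 3 → {'t': 0, 'n': 6, 'q': 4, 'x': 3}
m['t'] = 1 → {'t': 1, 'n': 6, 'q': 4, 'x': 3}
m['x'] = 3+1 = 4 → {'t': 1, 'n': 6, 'q': 4, 'x': 4}
m['e'] = m['x']+4 = 8 → {'t': 1, 'n': 6, 'q': 4, 'x': 4, 'e': 8}
del 'e' → {'t': 1, 'n': 6, 'q': 4, 'x': 4}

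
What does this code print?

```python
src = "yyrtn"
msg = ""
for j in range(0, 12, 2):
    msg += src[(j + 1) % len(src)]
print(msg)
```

j=0: add src[1]='y' → 'y'
j=2: add src[3]='t' → 'yt'
j=4: add src[0]='y' → 'yty'
j=6: add src[2]='r' → 'ytyr'
j=8: add src[4]='n' → 'ytyrn'
j=10: add src[1]='y' → 'ytyrny'

ytyrny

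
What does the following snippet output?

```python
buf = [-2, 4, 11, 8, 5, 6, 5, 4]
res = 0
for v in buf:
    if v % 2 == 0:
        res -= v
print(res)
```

-20

v=-2: even, res = 0-(-2) = 2
v=4: even, res = 2-4 = -2
v=11: not even
v=8: even, res = (-2)-8 = -10
v=5: not even
v=6: even, res = (-10)-6 = -16
v=5: not even
v=4: even, res = (-16)-4 = -20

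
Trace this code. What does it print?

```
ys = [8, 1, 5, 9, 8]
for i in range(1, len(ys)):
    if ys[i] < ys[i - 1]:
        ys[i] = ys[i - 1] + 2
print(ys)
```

i=1: 1<8, ys[1] = 8+2 = 10 → [8, 10, 5, 9, 8]
i=2: 5<10, ys[2] = 10+2 = 12 → [8, 10, 12, 9, 8]
i=3: 9<12, ys[3] = 12+2 = 14 → [8, 10, 12, 14, 8]
i=4: 8<14, ys[4] = 14+2 = 16 → [8, 10, 12, 14, 16]

[8, 10, 12, 14, 16]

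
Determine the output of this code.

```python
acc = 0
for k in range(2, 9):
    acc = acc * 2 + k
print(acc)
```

k=2: acc = 0*2+2 = 2
k=3: acc = 2*2+3 = 7
k=4: acc = 7*2+4 = 18
k=5: acc = 18*2+5 = 41
k=6: acc = 41*2+6 = 88
k=7: acc = 88*2+7 = 183
k=8: acc = 183*2+8 = 374

374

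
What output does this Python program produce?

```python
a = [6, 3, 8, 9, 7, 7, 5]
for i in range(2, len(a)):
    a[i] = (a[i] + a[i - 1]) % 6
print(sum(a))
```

i=2: a[2] = (8+3)%6 = 5 → [6, 3, 5, 9, 7, 7, 5]
i=3: a[3] = (9+5)%6 = 2 → [6, 3, 5, 2, 7, 7, 5]
i=4: a[4] = (7+2)%6 = 3 → [6, 3, 5, 2, 3, 7, 5]
i=5: a[5] = (7+3)%6 = 4 → [6, 3, 5, 2, 3, 4, 5]
i=6: a[6] = (5+4)%6 = 3 → [6, 3, 5, 2, 3, 4, 3]
sum = 26

26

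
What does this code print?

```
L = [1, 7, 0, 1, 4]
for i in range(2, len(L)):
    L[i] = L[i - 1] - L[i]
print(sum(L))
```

23

i=2: L[2] = 7-0 = 7 → [1, 7, 7, 1, 4]
i=3: L[3] = 7-1 = 6 → [1, 7, 7, 6, 4]
i=4: L[4] = 6-4 = 2 → [1, 7, 7, 6, 2]
sum = 23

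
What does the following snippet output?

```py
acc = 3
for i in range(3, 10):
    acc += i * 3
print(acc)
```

i=3: acc = 3+3*3 = 12
i=4: acc = 12+4*3 = 24
i=5: acc = 24+5*3 = 39
i=6: acc = 39+6*3 = 57
i=7: acc = 57+7*3 = 78
i=8: acc = 78+8*3 = 102
i=9: acc = 102+9*3 = 129

129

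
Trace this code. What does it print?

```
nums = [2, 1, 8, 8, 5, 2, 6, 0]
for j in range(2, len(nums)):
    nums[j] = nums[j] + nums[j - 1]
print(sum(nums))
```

135

j=2: nums[2] = 8+1 = 9 → [2, 1, 9, 8, 5, 2, 6, 0]
j=3: nums[3] = 8+9 = 17 → [2, 1, 9, 17, 5, 2, 6, 0]
j=4: nums[4] = 5+17 = 22 → [2, 1, 9, 17, 22, 2, 6, 0]
j=5: nums[5] = 2+22 = 24 → [2, 1, 9, 17, 22, 24, 6, 0]
j=6: nums[6] = 6+24 = 30 → [2, 1, 9, 17, 22, 24, 30, 0]
j=7: nums[7] = 0+30 = 30 → [2, 1, 9, 17, 22, 24, 30, 30]
sum = 135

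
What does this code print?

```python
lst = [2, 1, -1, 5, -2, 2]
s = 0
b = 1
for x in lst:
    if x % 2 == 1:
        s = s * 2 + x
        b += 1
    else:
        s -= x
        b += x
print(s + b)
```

x=2: not odd, s = 0-2 = -2; b=3
x=1: odd, s = (-2)*2+1 = -3; b=4
x=-1: odd, s = (-3)*2+(-1) = -7; b=5
x=5: odd, s = (-7)*2+5 = -9; b=6
x=-2: not odd, s = (-9)-(-2) = -7; b=4
x=2: not odd, s = (-7)-2 = -9; b=6
s+b = (-9)+6 = -3

-3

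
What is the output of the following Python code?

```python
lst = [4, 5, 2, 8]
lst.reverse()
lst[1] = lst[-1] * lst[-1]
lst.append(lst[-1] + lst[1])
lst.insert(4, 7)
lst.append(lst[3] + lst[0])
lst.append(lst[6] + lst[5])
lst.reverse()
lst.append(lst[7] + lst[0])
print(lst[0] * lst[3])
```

reverse → [8, 2, 5, 4]
lst[1] = lst[-1]*lst[-1] = 4*4 = 16 → [8, 16, 5, 4]
append lst[-1]+lst[1] = 4+16 = 20 → [8, 16, 5, 4, 20]
insert 7 at 4 → [8, 16, 5, 4, 7, 20]
append lst[3]+lst[0] = 4+8 = 12 → [8, 16, 5, 4, 7, 20, 12]
append lst[6]+lst[5] = 12+20 = 32 → [8, 16, 5, 4, 7, 20, 12, 32]
reverse → [32, 12, 20, 7, 4, 5, 16, 8]
append lst[7]+lst[0] = 8+32 = 40 → [32, 12, 20, 7, 4, 5, 16, 8, 40]
lst[0]*lst[3] = 32*7 = 224

224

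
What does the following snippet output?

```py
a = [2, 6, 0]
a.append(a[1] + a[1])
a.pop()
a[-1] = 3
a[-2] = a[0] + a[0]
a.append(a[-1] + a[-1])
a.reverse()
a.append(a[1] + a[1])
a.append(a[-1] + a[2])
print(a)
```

append a[1]+a[1] = 6+6 = 12 → [2, 6, 0, 12]
pop() removes 12 → [2, 6, 0]
a[-1] = 3 → [2, 6, 3]
a[-2] = a[0]+a[0] = 2+2 = 4 → [2, 4, 3]
append a[-1]+a[-1] = 3+3 = 6 → [2, 4, 3, 6]
reverse → [6, 3, 4, 2]
append a[1]+a[1] = 3+3 = 6 → [6, 3, 4, 2, 6]
append a[-1]+a[2] = 6+4 = 10 → [6, 3, 4, 2, 6, 10]

[6, 3, 4, 2, 6, 10]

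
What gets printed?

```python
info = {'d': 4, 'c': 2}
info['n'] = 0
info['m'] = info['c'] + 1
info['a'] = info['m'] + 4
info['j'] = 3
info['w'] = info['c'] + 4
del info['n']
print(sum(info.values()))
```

info['n'] = 0 → {'d': 4, 'c': 2, 'n': 0}
info['m'] = info['c']+1 = 3 → {'d': 4, 'c': 2, 'n': 0, 'm': 3}
info['a'] = info['m']+4 = 7 → {'d': 4, 'c': 2, 'n': 0, 'm': 3, 'a': 7}
info['j'] = 3 → {'d': 4, 'c': 2, 'n': 0, 'm': 3, 'a': 7, 'j': 3}
info['w'] = info['c']+4 = 6 → {'d': 4, 'c': 2, 'n': 0, 'm': 3, 'a': 7, 'j': 3, 'w': 6}
del 'n' → {'d': 4, 'c': 2, 'm': 3, 'a': 7, 'j': 3, 'w': 6}
sum of values = 25

25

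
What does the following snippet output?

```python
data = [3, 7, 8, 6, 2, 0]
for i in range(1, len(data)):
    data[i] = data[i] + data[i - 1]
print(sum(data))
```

107

i=1: data[1] = 7+3 = 10 → [3, 10, 8, 6, 2, 0]
i=2: data[2] = 8+10 = 18 → [3, 10, 18, 6, 2, 0]
i=3: data[3] = 6+18 = 24 → [3, 10, 18, 24, 2, 0]
i=4: data[4] = 2+24 = 26 → [3, 10, 18, 24, 26, 0]
i=5: data[5] = 0+26 = 26 → [3, 10, 18, 24, 26, 26]
sum = 107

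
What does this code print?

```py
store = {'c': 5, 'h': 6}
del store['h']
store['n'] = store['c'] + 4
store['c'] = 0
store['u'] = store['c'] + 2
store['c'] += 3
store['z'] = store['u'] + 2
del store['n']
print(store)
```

{'c': 3, 'u': 2, 'z': 4}

del 'h' → {'c': 5}
store['n'] = store['c']+4 = 9 → {'c': 5, 'n': 9}
store['c'] = 0 → {'c': 0, 'n': 9}
store['u'] = store['c']+2 = 2 → {'c': 0, 'n': 9, 'u': 2}
store['c'] = 0+3 = 3 → {'c': 3, 'n': 9, 'u': 2}
store['z'] = store['u']+2 = 4 → {'c': 3, 'n': 9, 'u': 2, 'z': 4}
del 'n' → {'c': 3, 'u': 2, 'z': 4}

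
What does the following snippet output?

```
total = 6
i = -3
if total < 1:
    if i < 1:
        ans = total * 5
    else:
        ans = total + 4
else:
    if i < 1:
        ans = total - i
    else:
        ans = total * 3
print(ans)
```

9

total=6, i=-3
total < 1 is False; i < 1 is True
→ ans = total - i = 9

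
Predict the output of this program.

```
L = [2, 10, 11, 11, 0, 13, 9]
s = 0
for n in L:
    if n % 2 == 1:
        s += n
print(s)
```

n=2: not odd
n=10: not odd
n=11: odd, s = 0+11 = 11
n=11: odd, s = 11+11 = 22
n=0: not odd
n=13: odd, s = 22+13 = 35
n=9: odd, s = 35+9 = 44

44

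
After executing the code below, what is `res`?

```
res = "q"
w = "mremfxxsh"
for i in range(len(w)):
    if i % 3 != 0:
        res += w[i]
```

'qrefxsh'

i=0: skip
i=1: add 'r' → 'qr'
i=2: add 'e' → 'qre'
i=3: skip
i=4: add 'f' → 'qref'
i=5: add 'x' → 'qrefx'
i=6: skip
i=7: add 's' → 'qrefxs'
i=8: add 'h' → 'qrefxsh'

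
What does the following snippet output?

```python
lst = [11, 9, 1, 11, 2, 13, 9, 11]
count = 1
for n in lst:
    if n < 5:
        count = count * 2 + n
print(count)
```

8

n=11: not <5
n=9: not <5
n=1: <5, count = 1*2+1 = 3
n=11: not <5
n=2: <5, count = 3*2+2 = 8
n=13: not <5
n=9: not <5
n=11: not <5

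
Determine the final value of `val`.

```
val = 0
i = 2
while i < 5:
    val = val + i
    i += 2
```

i=2: val = 0+2 = 2
i=4: val = 2+4 = 6

6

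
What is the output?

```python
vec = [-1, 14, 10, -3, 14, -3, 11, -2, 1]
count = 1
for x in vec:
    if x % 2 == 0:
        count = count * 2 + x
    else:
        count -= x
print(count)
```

x=-1: not even, count = 1-(-1) = 2
x=14: even, count = 2*2+14 = 18
x=10: even, count = 18*2+10 = 46
x=-3: not even, count = 46-(-3) = 49
x=14: even, count = 49*2+14 = 112
x=-3: not even, count = 112-(-3) = 115
x=11: not even, count = 115-11 = 104
x=-2: even, count = 104*2+(-2) = 206
x=1: not even, count = 206-1 = 205

205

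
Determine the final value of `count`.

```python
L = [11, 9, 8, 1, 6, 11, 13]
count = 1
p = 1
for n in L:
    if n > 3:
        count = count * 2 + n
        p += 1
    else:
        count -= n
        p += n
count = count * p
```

5400

n=11: >3, count = 1*2+11 = 13; p=2
n=9: >3, count = 13*2+9 = 35; p=3
n=8: >3, count = 35*2+8 = 78; p=4
n=1: not >3, count = 78-1 = 77; p=5
n=6: >3, count = 77*2+6 = 160; p=6
n=11: >3, count = 160*2+11 = 331; p=7
n=13: >3, count = 331*2+13 = 675; p=8
count*p = 675*8 = 5400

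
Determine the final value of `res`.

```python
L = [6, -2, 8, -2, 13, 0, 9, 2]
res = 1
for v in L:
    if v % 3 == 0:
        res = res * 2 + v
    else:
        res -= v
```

v=6: %3==0, res = 1*2+6 = 8
v=-2: not %3==0, res = 8-(-2) = 10
v=8: not %3==0, res = 10-8 = 2
v=-2: not %3==0, res = 2-(-2) = 4
v=13: not %3==0, res = 4-13 = -9
v=0: %3==0, res = (-9)*2+0 = -18
v=9: %3==0, res = (-18)*2+9 = -27
v=2: not %3==0, res = (-27)-2 = -29

-29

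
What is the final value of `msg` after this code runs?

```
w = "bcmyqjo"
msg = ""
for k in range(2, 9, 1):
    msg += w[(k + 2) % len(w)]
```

'qjobcmy'

k=2: add w[4]='q' → 'q'
k=3: add w[5]='j' → 'qj'
k=4: add w[6]='o' → 'qjo'
k=5: add w[0]='b' → 'qjob'
k=6: add w[1]='c' → 'qjobc'
k=7: add w[2]='m' → 'qjobcm'
k=8: add w[3]='y' → 'qjobcmy'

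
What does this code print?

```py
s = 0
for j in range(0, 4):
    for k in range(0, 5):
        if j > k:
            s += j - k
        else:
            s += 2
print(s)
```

j=0,k=0: not 0>0, s = 0+2 = 2
j=0,k=1: not 0>1, s = 2+2 = 4
j=0,k=2: not 0>2, s = 4+2 = 6
j=0,k=3: not 0>3, s = 6+2 = 8
j=0,k=4: not 0>4, s = 8+2 = 10
j=1,k=0: 1>0, s = 10+1 = 11
j=1,k=1: not 1>1, s = 11+2 = 13
j=1,k=2: not 1>2, s = 13+2 = 15
j=1,k=3: not 1>3, s = 15+2 = 17
j=1,k=4: not 1>4, s = 17+2 = 19
j=2,k=0: 2>0, s = 19+2 = 21
j=2,k=1: 2>1, s = 21+1 = 22
j=2,k=2: not 2>2, s = 22+2 = 24
j=2,k=3: not 2>3, s = 24+2 = 26
j=2,k=4: not 2>4, s = 26+2 = 28
j=3,k=0: 3>0, s = 28+3 = 31
j=3,k=1: 3>1, s = 31+2 = 33
j=3,k=2: 3>2, s = 33+1 = 34
j=3,k=3: not 3>3, s = 34+2 = 36
j=3,k=4: not 3>4, s = 36+2 = 38

38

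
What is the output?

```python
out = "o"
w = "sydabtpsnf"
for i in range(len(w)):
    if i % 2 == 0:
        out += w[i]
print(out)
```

i=0: add 's' → 'os'
i=1: skip
i=2: add 'd' → 'osd'
i=3: skip
i=4: add 'b' → 'osdb'
i=5: skip
i=6: add 'p' → 'osdbp'
i=7: skip
i=8: add 'n' → 'osdbpn'
i=9: skip

osdbpn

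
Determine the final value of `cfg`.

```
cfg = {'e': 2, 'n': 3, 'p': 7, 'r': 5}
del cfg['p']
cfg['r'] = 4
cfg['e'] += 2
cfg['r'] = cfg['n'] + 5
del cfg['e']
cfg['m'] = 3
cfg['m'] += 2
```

{'n': 3, 'r': 8, 'm': 5}

del 'p' → {'e': 2, 'n': 3, 'r': 5}
cfg['r'] = 4 → {'e': 2, 'n': 3, 'r': 4}
cfg['e'] = 2+2 = 4 → {'e': 4, 'n': 3, 'r': 4}
cfg['r'] = cfg['n']+5 = 8 → {'e': 4, 'n': 3, 'r': 8}
del 'e' → {'n': 3, 'r': 8}
cfg['m'] = 3 → {'n': 3, 'r': 8, 'm': 3}
cfg['m'] = 3+2 = 5 → {'n': 3, 'r': 8, 'm': 5}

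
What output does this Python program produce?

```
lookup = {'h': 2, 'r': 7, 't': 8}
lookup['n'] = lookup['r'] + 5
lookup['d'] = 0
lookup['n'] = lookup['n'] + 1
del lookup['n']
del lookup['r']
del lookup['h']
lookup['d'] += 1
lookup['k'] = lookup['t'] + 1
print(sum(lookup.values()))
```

18

lookup['n'] = lookup['r']+5 = 12 → {'h': 2, 'r': 7, 't': 8, 'n': 12}
lookup['d'] = 0 → {'h': 2, 'r': 7, 't': 8, 'n': 12, 'd': 0}
lookup['n'] = lookup['n']+1 = 13 → {'h': 2, 'r': 7, 't': 8, 'n': 13, 'd': 0}
del 'n' → {'h': 2, 'r': 7, 't': 8, 'd': 0}
del 'r' → {'h': 2, 't': 8, 'd': 0}
del 'h' → {'t': 8, 'd': 0}
lookup['d'] = 0+1 = 1 → {'t': 8, 'd': 1}
lookup['k'] = lookup['t']+1 = 9 → {'t': 8, 'd': 1, 'k': 9}
sum of values = 18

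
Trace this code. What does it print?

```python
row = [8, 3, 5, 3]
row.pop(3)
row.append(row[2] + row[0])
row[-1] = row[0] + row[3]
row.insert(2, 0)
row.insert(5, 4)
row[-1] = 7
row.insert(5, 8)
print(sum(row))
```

52

pop(3) removes 3 → [8, 3, 5]
append row[2]+row[0] = 5+8 = 13 → [8, 3, 5, 13]
row[-1] = row[0]+row[3] = 8+13 = 21 → [8, 3, 5, 21]
insert 0 at 2 → [8, 3, 0, 5, 21]
insert 4 at 5 → [8, 3, 0, 5, 21, 4]
row[-1] = 7 → [8, 3, 0, 5, 21, 7]
insert 8 at 5 → [8, 3, 0, 5, 21, 8, 7]
sum = 52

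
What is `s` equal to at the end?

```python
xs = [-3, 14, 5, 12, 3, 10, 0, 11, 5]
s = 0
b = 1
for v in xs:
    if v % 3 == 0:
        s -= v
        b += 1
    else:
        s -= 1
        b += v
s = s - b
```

v=-3: %3==0, s = 0-(-3) = 3; b=2
v=14: not %3==0, s = 3-1 = 2; b=16
v=5: not %3==0, s = 2-1 = 1; b=21
v=12: %3==0, s = 1-12 = -11; b=22
v=3: %3==0, s = (-11)-3 = -14; b=23
v=10: not %3==0, s = (-14)-1 = -15; b=33
v=0: %3==0, s = (-15)-0 = -15; b=34
v=11: not %3==0, s = (-15)-1 = -16; b=45
v=5: not %3==0, s = (-16)-1 = -17; b=50
s-b = (-17)-50 = -67

-67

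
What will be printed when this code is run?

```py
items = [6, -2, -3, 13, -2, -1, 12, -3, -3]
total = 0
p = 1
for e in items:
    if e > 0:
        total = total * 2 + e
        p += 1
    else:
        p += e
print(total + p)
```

52

e=6: >0, total = 0*2+6 = 6; p=2
e=-2: not >0; p=0
e=-3: not >0; p=-3
e=13: >0, total = 6*2+13 = 25; p=-2
e=-2: not >0; p=-4
e=-1: not >0; p=-5
e=12: >0, total = 25*2+12 = 62; p=-4
e=-3: not >0; p=-7
e=-3: not >0; p=-10
total+p = 62+(-10) = 52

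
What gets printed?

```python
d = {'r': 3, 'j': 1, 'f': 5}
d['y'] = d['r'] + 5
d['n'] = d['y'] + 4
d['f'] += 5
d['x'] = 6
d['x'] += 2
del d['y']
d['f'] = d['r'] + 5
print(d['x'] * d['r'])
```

24

d['y'] = d['r']+5 = 8 → {'r': 3, 'j': 1, 'f': 5, 'y': 8}
d['n'] = d['y']+4 = 12 → {'r': 3, 'j': 1, 'f': 5, 'y': 8, 'n': 12}
d['f'] = 5+5 = 10 → {'r': 3, 'j': 1, 'f': 10, 'y': 8, 'n': 12}
d['x'] = 6 → {'r': 3, 'j': 1, 'f': 10, 'y': 8, 'n': 12, 'x': 6}
d['x'] = 6+2 = 8 → {'r': 3, 'j': 1, 'f': 10, 'y': 8, 'n': 12, 'x': 8}
del 'y' → {'r': 3, 'j': 1, 'f': 10, 'n': 12, 'x': 8}
d['f'] = d['r']+5 = 8 → {'r': 3, 'j': 1, 'f': 8, 'n': 12, 'x': 8}
d['x']*d['r'] = 8*3 = 24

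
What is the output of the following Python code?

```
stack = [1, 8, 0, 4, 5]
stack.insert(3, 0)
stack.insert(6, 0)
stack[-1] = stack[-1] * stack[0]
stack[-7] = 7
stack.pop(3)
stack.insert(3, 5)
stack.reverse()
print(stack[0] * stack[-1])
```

0

insert 0 at 3 → [1, 8, 0, 0, 4, 5]
insert 0 at 6 → [1, 8, 0, 0, 4, 5, 0]
stack[-1] = stack[-1]*stack[0] = 0*1 = 0 → [1, 8, 0, 0, 4, 5, 0]
stack[-7] = 7 → [7, 8, 0, 0, 4, 5, 0]
pop(3) removes 0 → [7, 8, 0, 4, 5, 0]
insert 5 at 3 → [7, 8, 0, 5, 4, 5, 0]
reverse → [0, 5, 4, 5, 0, 8, 7]
stack[0]*stack[-1] = 0*7 = 0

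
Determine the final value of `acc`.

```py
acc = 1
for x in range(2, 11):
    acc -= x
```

x=2: acc = 1-2 = -1
x=3: acc = (-1)-3 = -4
x=4: acc = (-4)-4 = -8
x=5: acc = (-8)-5 = -13
x=6: acc = (-13)-6 = -19
x=7: acc = (-19)-7 = -26
x=8: acc = (-26)-8 = -34
x=9: acc = (-34)-9 = -43
x=10: acc = (-43)-10 = -53

-53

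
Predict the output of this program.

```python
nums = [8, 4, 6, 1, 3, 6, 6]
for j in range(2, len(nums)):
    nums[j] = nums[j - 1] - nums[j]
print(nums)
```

[8, 4, -2, -3, -6, -12, -18]

j=2: nums[2] = 4-6 = -2 → [8, 4, -2, 1, 3, 6, 6]
j=3: nums[3] = (-2)-1 = -3 → [8, 4, -2, -3, 3, 6, 6]
j=4: nums[4] = (-3)-3 = -6 → [8, 4, -2, -3, -6, 6, 6]
j=5: nums[5] = (-6)-6 = -12 → [8, 4, -2, -3, -6, -12, 6]
j=6: nums[6] = (-12)-6 = -18 → [8, 4, -2, -3, -6, -12, -18]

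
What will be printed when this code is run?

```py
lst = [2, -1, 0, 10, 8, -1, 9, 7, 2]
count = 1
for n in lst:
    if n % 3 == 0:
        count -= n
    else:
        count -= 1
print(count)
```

-15

n=2: not %3==0, count = 1-1 = 0
n=-1: not %3==0, count = 0-1 = -1
n=0: %3==0, count = (-1)-0 = -1
n=10: not %3==0, count = (-1)-1 = -2
n=8: not %3==0, count = (-2)-1 = -3
n=-1: not %3==0, count = (-3)-1 = -4
n=9: %3==0, count = (-4)-9 = -13
n=7: not %3==0, count = (-13)-1 = -14
n=2: not %3==0, count = (-14)-1 = -15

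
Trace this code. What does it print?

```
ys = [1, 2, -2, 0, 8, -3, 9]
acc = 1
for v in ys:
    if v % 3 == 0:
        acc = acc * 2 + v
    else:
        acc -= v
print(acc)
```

v=1: not %3==0, acc = 1-1 = 0
v=2: not %3==0, acc = 0-2 = -2
v=-2: not %3==0, acc = (-2)-(-2) = 0
v=0: %3==0, acc = 0*2+0 = 0
v=8: not %3==0, acc = 0-8 = -8
v=-3: %3==0, acc = (-8)*2+(-3) = -19
v=9: %3==0, acc = (-19)*2+9 = -29

-29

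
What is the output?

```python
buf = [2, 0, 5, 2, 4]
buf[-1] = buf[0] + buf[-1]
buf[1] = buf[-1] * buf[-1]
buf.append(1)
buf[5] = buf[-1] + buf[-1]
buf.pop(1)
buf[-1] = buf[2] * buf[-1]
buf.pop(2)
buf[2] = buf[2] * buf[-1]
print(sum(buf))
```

buf[-1] = buf[0]+buf[-1] = 2+4 = 6 → [2, 0, 5, 2, 6]
buf[1] = buf[-1]*buf[-1] = 6*6 = 36 → [2, 36, 5, 2, 6]
append 1 → [2, 36, 5, 2, 6, 1]
buf[5] = buf[-1]+buf[-1] = 1+1 = 2 → [2, 36, 5, 2, 6, 2]
pop(1) removes 36 → [2, 5, 2, 6, 2]
buf[-1] = buf[2]*buf[-1] = 2*2 = 4 → [2, 5, 2, 6, 4]
pop(2) removes 2 → [2, 5, 6, 4]
buf[2] = buf[2]*buf[-1] = 6*4 = 24 → [2, 5, 24, 4]
sum = 35

35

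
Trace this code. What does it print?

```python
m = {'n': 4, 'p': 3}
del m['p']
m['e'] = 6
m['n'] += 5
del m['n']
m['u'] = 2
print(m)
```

{'e': 6, 'u': 2}

del 'p' → {'n': 4}
m['e'] = 6 → {'n': 4, 'e': 6}
m['n'] = 4+5 = 9 → {'n': 9, 'e': 6}
del 'n' → {'e': 6}
m['u'] = 2 → {'e': 6, 'u': 2}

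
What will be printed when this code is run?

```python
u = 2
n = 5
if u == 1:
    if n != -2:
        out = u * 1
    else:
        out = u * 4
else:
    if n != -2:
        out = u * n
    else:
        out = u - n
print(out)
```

10

u=2, n=5
u == 1 is False; n != -2 is True
→ out = u * n = 10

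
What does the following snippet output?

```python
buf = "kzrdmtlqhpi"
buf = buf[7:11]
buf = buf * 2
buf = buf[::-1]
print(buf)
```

iphqiphq

slice [7:11] → 'qhpi'
repeat ×2 → 'qhpiqhpi'
reverse → 'iphqiphq'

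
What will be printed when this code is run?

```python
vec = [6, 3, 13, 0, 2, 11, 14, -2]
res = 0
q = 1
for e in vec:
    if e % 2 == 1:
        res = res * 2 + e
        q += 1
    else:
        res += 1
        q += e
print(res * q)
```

1512

e=6: not odd, res = 0+1 = 1; q=7
e=3: odd, res = 1*2+3 = 5; q=8
e=13: odd, res = 5*2+13 = 23; q=9
e=0: not odd, res = 23+1 = 24; q=9
e=2: not odd, res = 24+1 = 25; q=11
e=11: odd, res = 25*2+11 = 61; q=12
e=14: not odd, res = 61+1 = 62; q=26
e=-2: not odd, res = 62+1 = 63; q=24
res*q = 63*24 = 1512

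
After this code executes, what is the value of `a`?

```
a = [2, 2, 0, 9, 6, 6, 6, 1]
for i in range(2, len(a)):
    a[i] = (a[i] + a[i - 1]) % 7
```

[2, 2, 2, 4, 3, 2, 1, 2]

i=2: a[2] = (0+2)%7 = 2 → [2, 2, 2, 9, 6, 6, 6, 1]
i=3: a[3] = (9+2)%7 = 4 → [2, 2, 2, 4, 6, 6, 6, 1]
i=4: a[4] = (6+4)%7 = 3 → [2, 2, 2, 4, 3, 6, 6, 1]
i=5: a[5] = (6+3)%7 = 2 → [2, 2, 2, 4, 3, 2, 6, 1]
i=6: a[6] = (6+2)%7 = 1 → [2, 2, 2, 4, 3, 2, 1, 1]
i=7: a[7] = (1+1)%7 = 2 → [2, 2, 2, 4, 3, 2, 1, 2]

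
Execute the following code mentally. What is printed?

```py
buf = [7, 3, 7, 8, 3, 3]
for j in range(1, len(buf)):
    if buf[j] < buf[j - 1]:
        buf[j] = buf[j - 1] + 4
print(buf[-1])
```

27

j=1: 3<7, buf[1] = 7+4 = 11 → [7, 11, 7, 8, 3, 3]
j=2: 7<11, buf[2] = 11+4 = 15 → [7, 11, 15, 8, 3, 3]
j=3: 8<15, buf[3] = 15+4 = 19 → [7, 11, 15, 19, 3, 3]
j=4: 3<19, buf[4] = 19+4 = 23 → [7, 11, 15, 19, 23, 3]
j=5: 3<23, buf[5] = 23+4 = 27 → [7, 11, 15, 19, 23, 27]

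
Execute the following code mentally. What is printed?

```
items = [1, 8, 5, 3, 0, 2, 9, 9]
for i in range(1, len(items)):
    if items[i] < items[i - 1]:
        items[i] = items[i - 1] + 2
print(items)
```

i=1: 8>=1, unchanged → [1, 8, 5, 3, 0, 2, 9, 9]
i=2: 5<8, items[2] = 8+2 = 10 → [1, 8, 10, 3, 0, 2, 9, 9]
i=3: 3<10, items[3] = 10+2 = 12 → [1, 8, 10, 12, 0, 2, 9, 9]
i=4: 0<12, items[4] = 12+2 = 14 → [1, 8, 10, 12, 14, 2, 9, 9]
i=5: 2<14, items[5] = 14+2 = 16 → [1, 8, 10, 12, 14, 16, 9, 9]
i=6: 9<16, items[6] = 16+2 = 18 → [1, 8, 10, 12, 14, 16, 18, 9]
i=7: 9<18, items[7] = 18+2 = 20 → [1, 8, 10, 12, 14, 16, 18, 20]

[1, 8, 10, 12, 14, 16, 18, 20]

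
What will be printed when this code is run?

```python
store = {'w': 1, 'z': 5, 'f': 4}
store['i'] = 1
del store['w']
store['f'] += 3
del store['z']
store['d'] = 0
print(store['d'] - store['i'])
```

-1

store['i'] = 1 → {'w': 1, 'z': 5, 'f': 4, 'i': 1}
del 'w' → {'z': 5, 'f': 4, 'i': 1}
store['f'] = 4+3 = 7 → {'z': 5, 'f': 7, 'i': 1}
del 'z' → {'f': 7, 'i': 1}
store['d'] = 0 → {'f': 7, 'i': 1, 'd': 0}
store['d']-store['i'] = 0-1 = -1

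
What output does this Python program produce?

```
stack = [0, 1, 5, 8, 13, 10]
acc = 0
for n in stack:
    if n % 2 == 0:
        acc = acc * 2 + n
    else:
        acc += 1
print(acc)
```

36

n=0: even, acc = 0*2+0 = 0
n=1: not even, acc = 0+1 = 1
n=5: not even, acc = 1+1 = 2
n=8: even, acc = 2*2+8 = 12
n=13: not even, acc = 12+1 = 13
n=10: even, acc = 13*2+10 = 36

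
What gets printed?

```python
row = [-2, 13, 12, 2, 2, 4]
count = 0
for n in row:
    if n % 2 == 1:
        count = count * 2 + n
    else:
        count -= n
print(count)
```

n=-2: not odd, count = 0-(-2) = 2
n=13: odd, count = 2*2+13 = 17
n=12: not odd, count = 17-12 = 5
n=2: not odd, count = 5-2 = 3
n=2: not odd, count = 3-2 = 1
n=4: not odd, count = 1-4 = -3

-3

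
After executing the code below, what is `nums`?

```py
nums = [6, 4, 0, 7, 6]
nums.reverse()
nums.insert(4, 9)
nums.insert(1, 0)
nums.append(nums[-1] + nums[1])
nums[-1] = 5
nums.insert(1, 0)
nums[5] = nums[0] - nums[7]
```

reverse → [6, 7, 0, 4, 6]
insert 9 at 4 → [6, 7, 0, 4, 9, 6]
insert 0 at 1 → [6, 0, 7, 0, 4, 9, 6]
append nums[-1]+nums[1] = 6+0 = 6 → [6, 0, 7, 0, 4, 9, 6, 6]
nums[-1] = 5 → [6, 0, 7, 0, 4, 9, 6, 5]
insert 0 at 1 → [6, 0, 0, 7, 0, 4, 9, 6, 5]
nums[5] = nums[0]-nums[7] = 6-6 = 0 → [6, 0, 0, 7, 0, 0, 9, 6, 5]

[6, 0, 0, 7, 0, 0, 9, 6, 5]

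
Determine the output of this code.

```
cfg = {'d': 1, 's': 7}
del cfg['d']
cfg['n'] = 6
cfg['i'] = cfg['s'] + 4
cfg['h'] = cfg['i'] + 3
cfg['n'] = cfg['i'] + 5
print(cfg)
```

del 'd' → {'s': 7}
cfg['n'] = 6 → {'s': 7, 'n': 6}
cfg['i'] = cfg['s']+4 = 11 → {'s': 7, 'n': 6, 'i': 11}
cfg['h'] = cfg['i']+3 = 14 → {'s': 7, 'n': 6, 'i': 11, 'h': 14}
cfg['n'] = cfg['i']+5 = 16 → {'s': 7, 'n': 16, 'i': 11, 'h': 14}

{'s': 7, 'n': 16, 'i': 11, 'h': 14}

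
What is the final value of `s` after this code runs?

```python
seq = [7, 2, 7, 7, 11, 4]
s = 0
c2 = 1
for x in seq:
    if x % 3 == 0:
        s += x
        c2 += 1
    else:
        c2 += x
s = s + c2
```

x=7: not %3==0; c2=8
x=2: not %3==0; c2=10
x=7: not %3==0; c2=17
x=7: not %3==0; c2=24
x=11: not %3==0; c2=35
x=4: not %3==0; c2=39
s+c2 = 0+39 = 39

39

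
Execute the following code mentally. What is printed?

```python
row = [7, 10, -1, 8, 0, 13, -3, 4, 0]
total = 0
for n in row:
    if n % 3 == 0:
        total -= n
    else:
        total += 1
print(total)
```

9

n=7: not %3==0, total = 0+1 = 1
n=10: not %3==0, total = 1+1 = 2
n=-1: not %3==0, total = 2+1 = 3
n=8: not %3==0, total = 3+1 = 4
n=0: %3==0, total = 4-0 = 4
n=13: not %3==0, total = 4+1 = 5
n=-3: %3==0, total = 5-(-3) = 8
n=4: not %3==0, total = 8+1 = 9
n=0: %3==0, total = 9-0 = 9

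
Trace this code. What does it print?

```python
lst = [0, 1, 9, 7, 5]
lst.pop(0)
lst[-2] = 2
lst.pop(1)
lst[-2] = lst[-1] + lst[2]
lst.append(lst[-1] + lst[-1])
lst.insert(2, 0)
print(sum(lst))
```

26

pop(0) removes 0 → [1, 9, 7, 5]
lst[-2] = 2 → [1, 9, 2, 5]
pop(1) removes 9 → [1, 2, 5]
lst[-2] = lst[-1]+lst[2] = 5+5 = 10 → [1, 10, 5]
append lst[-1]+lst[-1] = 5+5 = 10 → [1, 10, 5, 10]
insert 0 at 2 → [1, 10, 0, 5, 10]
sum = 26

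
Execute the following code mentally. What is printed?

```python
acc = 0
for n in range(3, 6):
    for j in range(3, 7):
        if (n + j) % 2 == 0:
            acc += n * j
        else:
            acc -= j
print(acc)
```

76

n=3,j=3: even sum, acc = 0+9 = 9
n=3,j=4: odd sum, acc = 9-4 = 5
n=3,j=5: even sum, acc = 5+15 = 20
n=3,j=6: odd sum, acc = 20-6 = 14
n=4,j=3: odd sum, acc = 14-3 = 11
n=4,j=4: even sum, acc = 11+16 = 27
n=4,j=5: odd sum, acc = 27-5 = 22
n=4,j=6: even sum, acc = 22+24 = 46
n=5,j=3: even sum, acc = 46+15 = 61
n=5,j=4: odd sum, acc = 61-4 = 57
n=5,j=5: even sum, acc = 57+25 = 82
n=5,j=6: odd sum, acc = 82-6 = 76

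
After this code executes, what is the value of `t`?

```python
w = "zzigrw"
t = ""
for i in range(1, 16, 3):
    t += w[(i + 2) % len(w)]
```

i=1: add w[3]='g' → 'g'
i=4: add w[0]='z' → 'gz'
i=7: add w[3]='g' → 'gzg'
i=10: add w[0]='z' → 'gzgz'
i=13: add w[3]='g' → 'gzgzg'

'gzgzg'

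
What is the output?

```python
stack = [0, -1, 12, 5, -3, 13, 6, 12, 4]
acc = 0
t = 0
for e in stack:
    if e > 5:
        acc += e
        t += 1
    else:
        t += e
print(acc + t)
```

52

e=0: not >5; t=0
e=-1: not >5; t=-1
e=12: >5, acc = 0+12 = 12; t=0
e=5: not >5; t=5
e=-3: not >5; t=2
e=13: >5, acc = 12+13 = 25; t=3
e=6: >5, acc = 25+6 = 31; t=4
e=12: >5, acc = 31+12 = 43; t=5
e=4: not >5; t=9
acc+t = 43+9 = 52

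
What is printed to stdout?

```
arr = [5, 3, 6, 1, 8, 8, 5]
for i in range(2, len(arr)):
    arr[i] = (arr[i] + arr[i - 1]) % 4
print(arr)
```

i=2: arr[2] = (6+3)%4 = 1 → [5, 3, 1, 1, 8, 8, 5]
i=3: arr[3] = (1+1)%4 = 2 → [5, 3, 1, 2, 8, 8, 5]
i=4: arr[4] = (8+2)%4 = 2 → [5, 3, 1, 2, 2, 8, 5]
i=5: arr[5] = (8+2)%4 = 2 → [5, 3, 1, 2, 2, 2, 5]
i=6: arr[6] = (5+2)%4 = 3 → [5, 3, 1, 2, 2, 2, 3]

[5, 3, 1, 2, 2, 2, 3]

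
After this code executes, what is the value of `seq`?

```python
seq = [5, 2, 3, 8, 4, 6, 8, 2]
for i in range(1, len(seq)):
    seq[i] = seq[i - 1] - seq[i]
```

i=1: seq[1] = 5-2 = 3 → [5, 3, 3, 8, 4, 6, 8, 2]
i=2: seq[2] = 3-3 = 0 → [5, 3, 0, 8, 4, 6, 8, 2]
i=3: seq[3] = 0-8 = -8 → [5, 3, 0, -8, 4, 6, 8, 2]
i=4: seq[4] = (-8)-4 = -12 → [5, 3, 0, -8, -12, 6, 8, 2]
i=5: seq[5] = (-12)-6 = -18 → [5, 3, 0, -8, -12, -18, 8, 2]
i=6: seq[6] = (-18)-8 = -26 → [5, 3, 0, -8, -12, -18, -26, 2]
i=7: seq[7] = (-26)-2 = -28 → [5, 3, 0, -8, -12, -18, -26, -28]

[5, 3, 0, -8, -12, -18, -26, -28]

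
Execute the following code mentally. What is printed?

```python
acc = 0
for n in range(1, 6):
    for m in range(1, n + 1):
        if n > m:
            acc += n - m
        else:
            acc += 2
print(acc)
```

n=1,m=1: not 1>1, acc = 0+2 = 2
n=2,m=1: 2>1, acc = 2+1 = 3
n=2,m=2: not 2>2, acc = 3+2 = 5
n=3,m=1: 3>1, acc = 5+2 = 7
n=3,m=2: 3>2, acc = 7+1 = 8
n=3,m=3: not 3>3, acc = 8+2 = 10
n=4,m=1: 4>1, acc = 10+3 = 13
n=4,m=2: 4>2, acc = 13+2 = 15
n=4,m=3: 4>3, acc = 15+1 = 16
n=4,m=4: not 4>4, acc = 16+2 = 18
n=5,m=1: 5>1, acc = 18+4 = 22
n=5,m=2: 5>2, acc = 22+3 = 25
n=5,m=3: 5>3, acc = 25+2 = 27
n=5,m=4: 5>4, acc = 27+1 = 28
n=5,m=5: not 5>5, acc = 28+2 = 30

30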